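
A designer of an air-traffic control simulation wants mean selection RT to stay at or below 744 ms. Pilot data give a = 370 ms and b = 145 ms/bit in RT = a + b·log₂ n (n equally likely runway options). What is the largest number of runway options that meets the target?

Set 370 + 145·log₂ n ≤ 744 → log₂ n ≤ (744 − 370)/145 = 2.5793.
So n ≤ 2^2.5793 = 5.977; the largest integer n is 5.

5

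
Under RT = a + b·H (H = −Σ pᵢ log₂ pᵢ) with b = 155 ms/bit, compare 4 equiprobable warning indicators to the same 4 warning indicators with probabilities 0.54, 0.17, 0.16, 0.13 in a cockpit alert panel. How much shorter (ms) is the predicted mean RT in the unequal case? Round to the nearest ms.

43 ms

The RT saving is b·ΔH. Equiprobable H₀ = log₂(4) = 2.0000 bits; with the given probabilities H = 1.7203 bits.
b·(H₀ − H) = 155 × (2.0000 − 1.7203) = 43.35 ms.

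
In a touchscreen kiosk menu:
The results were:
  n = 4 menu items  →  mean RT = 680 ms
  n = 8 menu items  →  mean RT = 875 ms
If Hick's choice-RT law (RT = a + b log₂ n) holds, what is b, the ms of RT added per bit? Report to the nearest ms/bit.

195 ms/bit

Slope: b = (875 − 680) / (log₂ 8 − log₂ 4) = 195/1.0000 = 195 ms/bit.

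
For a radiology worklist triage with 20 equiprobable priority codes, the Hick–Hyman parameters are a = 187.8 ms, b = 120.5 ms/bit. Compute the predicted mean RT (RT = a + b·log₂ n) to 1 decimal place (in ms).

log₂(20) = 4.3219 bits, so RT = 187.8 + 120.5 × 4.3219 ≈ 708.592 ms.

708.6 ms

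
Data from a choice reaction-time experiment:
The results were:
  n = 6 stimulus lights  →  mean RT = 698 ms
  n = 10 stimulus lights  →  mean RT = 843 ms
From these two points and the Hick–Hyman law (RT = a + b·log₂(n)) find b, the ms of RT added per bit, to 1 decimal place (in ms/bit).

The slope on a log₂ axis is (843 − 698) / (3.3219 − 2.5850) = 196.753 ms/bit.

196.8 ms/bit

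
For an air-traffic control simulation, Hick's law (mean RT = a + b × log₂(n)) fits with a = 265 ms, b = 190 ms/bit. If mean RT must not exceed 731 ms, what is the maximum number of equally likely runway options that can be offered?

5

Set 265 + 190·log₂ n ≤ 731 → log₂ n ≤ (731 − 265)/190 = 2.4526.
So n ≤ 2^2.4526 = 5.474; the largest integer n is 5.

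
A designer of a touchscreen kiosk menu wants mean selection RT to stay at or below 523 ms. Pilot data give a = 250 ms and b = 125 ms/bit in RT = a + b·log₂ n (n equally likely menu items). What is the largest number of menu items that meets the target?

4

Set 250 + 125·log₂ n ≤ 523 → log₂ n ≤ (523 − 250)/125 = 2.1840.
So n ≤ 2^2.1840 = 4.544; the largest integer n is 4.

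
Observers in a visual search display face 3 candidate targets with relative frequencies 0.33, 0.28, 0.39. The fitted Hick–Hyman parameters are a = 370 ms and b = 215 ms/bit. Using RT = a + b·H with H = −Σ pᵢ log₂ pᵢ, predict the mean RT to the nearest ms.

708 ms

Entropy contributions −pᵢ log₂ pᵢ: 0.5278, 0.5142, 0.5298; sum H = 1.5718 bits.
RT = a + bH = 370 + 215·1.5718 = 707.95 ms.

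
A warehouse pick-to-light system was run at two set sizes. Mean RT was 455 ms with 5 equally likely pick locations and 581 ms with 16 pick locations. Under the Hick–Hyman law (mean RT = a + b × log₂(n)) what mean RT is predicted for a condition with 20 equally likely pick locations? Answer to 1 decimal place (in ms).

With log₂ n on the abscissa the relation is linear; from the two conditions:
  b = (581 − 455) / (log₂ 16 − log₂ 5) = 126 / (4 − 2.3219) = 75.086 ms/bit
  a = 455 − 75.086 × 2.3219 = 280.655 ms
Then RT(20) = 280.655 + 75.086 × log₂ 20 = 280.655 + 75.086 × 4.3219 ≈ 605.172 ms.

605.2 ms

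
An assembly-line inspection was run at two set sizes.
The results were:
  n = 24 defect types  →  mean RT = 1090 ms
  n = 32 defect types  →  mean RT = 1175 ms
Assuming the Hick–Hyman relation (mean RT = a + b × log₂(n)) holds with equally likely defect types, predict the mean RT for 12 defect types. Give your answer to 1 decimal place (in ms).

Fit slope and intercept:
  b = (1175 − 1090) / (log₂ 32 − log₂ 24) = 85 / (5 − 4.5850) = 204.801 ms/bit
  a = 1090 − 204.801 × 4.5850 = 150.996 ms
Then RT(12) = 150.996 + 204.801 × log₂ 12 = 150.996 + 204.801 × 3.5850 ≈ 885.199 ms.

885.2 ms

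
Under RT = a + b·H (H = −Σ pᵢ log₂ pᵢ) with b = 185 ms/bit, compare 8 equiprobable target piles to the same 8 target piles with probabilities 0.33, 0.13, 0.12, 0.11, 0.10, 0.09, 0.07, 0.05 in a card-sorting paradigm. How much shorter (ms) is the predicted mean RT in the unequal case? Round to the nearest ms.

Equiprobable entropy H₀ = log₂ 8 = 3.0000 bits.
Skewed entropy H = −Σ pᵢ log₂ pᵢ = 2.7573 bits.
ΔRT = b·(H₀ − H) = 185 × 0.2427 = 44.90 ms.

45 ms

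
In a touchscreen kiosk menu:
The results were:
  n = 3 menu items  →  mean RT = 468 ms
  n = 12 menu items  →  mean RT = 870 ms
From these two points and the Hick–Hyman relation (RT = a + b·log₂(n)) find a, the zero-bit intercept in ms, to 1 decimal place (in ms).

149.4 ms

b = (RT₂ − RT₁)/(log₂ n₂ − log₂ n₁) = (870 − 468)/(3.5850 − 1.5850) = 201.000 ms/bit.
a = RT₁ − b·log₂ n₁ = 468 − 201.000 × 1.5850 = 149.423 ms.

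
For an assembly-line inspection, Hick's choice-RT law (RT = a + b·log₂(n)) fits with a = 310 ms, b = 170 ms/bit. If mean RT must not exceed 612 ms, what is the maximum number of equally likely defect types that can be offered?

3

Information budget: (612 − 310)/170 = 1.7765 bits, so n ≤ 2^1.7765 = 3.426 → at most 3.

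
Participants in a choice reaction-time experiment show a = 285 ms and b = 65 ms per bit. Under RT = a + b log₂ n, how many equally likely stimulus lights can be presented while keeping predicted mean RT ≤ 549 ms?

16

Information budget: (549 − 285)/65 = 4.0615 bits, so n ≤ 2^4.0615 = 16.697 → at most 16.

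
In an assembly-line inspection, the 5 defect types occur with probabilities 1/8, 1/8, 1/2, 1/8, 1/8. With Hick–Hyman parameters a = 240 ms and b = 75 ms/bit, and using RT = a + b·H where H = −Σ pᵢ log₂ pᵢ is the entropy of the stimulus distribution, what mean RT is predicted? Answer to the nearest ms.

390 ms

Each term −pᵢ log₂ pᵢ: 0.125·3 + 0.125·3 + 0.5·1 + 0.125·3 + 0.125·3; summed, H = 2.000 bits.
Mean RT = a + bH = 240 + 75·2.000 = 390.00 ms.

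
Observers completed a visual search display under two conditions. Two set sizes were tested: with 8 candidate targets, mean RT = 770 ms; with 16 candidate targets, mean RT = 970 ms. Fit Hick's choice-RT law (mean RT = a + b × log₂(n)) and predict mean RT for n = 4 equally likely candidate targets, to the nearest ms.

Fit slope and intercept:
  b = (970 − 770) / (log₂ 16 − log₂ 8) = 200 / (4 − 3) = 200 ms/bit
  a = 770 − 200 × 3 = 170 ms
Then RT(4) = 170 + 200 × log₂ 4 = 170 + 200 × 2 ≈ 570.000 ms.

570 ms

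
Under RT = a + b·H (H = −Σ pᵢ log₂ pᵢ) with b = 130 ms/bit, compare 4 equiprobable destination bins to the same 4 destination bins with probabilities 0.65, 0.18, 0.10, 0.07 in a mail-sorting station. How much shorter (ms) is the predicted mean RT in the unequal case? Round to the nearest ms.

Equiprobable entropy H₀ = log₂ 4 = 2.0000 bits.
Skewed entropy H = −Σ pᵢ log₂ pᵢ = 1.4500 bits.
ΔRT = b·(H₀ − H) = 130 × 0.5500 = 71.50 ms.

71 ms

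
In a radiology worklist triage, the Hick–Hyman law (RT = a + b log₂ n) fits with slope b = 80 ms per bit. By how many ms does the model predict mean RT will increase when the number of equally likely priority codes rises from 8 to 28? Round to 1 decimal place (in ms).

Only the slope matters, since a is common to both: ΔRT = b·log₂(n₂/n₁).
log₂(28) − log₂(8) = 4.8074 − 3 = 1.8074.
ΔRT = 80 × 1.8074 = 144.588 ms.

144.6 ms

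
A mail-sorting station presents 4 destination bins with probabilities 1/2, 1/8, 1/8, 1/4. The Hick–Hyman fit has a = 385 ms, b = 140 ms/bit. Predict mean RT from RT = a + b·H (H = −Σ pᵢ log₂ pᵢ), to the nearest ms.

Each term −pᵢ log₂ pᵢ: 0.5·1 + 0.125·3 + 0.125·3 + 0.25·2; summed, H = 1.750 bits.
Mean RT = a + bH = 385 + 140·1.750 = 630.00 ms.

630 ms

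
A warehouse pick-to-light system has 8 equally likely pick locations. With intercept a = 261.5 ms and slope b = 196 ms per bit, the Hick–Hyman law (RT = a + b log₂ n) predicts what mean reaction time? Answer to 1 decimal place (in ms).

849.5 ms

log₂(8) = 3 bits, so RT = 261.5 + 196 × 3 ≈ 849.500 ms.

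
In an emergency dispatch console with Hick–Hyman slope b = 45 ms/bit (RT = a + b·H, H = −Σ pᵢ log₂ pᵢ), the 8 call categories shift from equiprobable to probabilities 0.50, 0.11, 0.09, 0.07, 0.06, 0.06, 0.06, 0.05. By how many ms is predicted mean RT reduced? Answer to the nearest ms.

Equiprobable entropy H₀ = log₂ 8 = 3.0000 bits.
Skewed entropy H = −Σ pᵢ log₂ pᵢ = 2.3782 bits.
ΔRT = b·(H₀ − H) = 45 × 0.6218 = 27.98 ms.

28 ms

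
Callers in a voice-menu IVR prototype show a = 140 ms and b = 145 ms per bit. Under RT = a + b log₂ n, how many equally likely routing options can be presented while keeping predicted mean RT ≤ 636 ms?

10

Information budget: (636 − 140)/145 = 3.4207 bits, so n ≤ 2^3.4207 = 10.709 → at most 10.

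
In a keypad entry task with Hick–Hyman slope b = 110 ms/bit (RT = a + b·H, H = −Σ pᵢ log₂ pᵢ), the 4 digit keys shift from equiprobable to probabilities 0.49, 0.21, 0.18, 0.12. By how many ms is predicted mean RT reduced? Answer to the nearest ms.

Equiprobable entropy H₀ = log₂ 4 = 2.0000 bits.
Skewed entropy H = −Σ pᵢ log₂ pᵢ = 1.7895 bits.
ΔRT = b·(H₀ − H) = 110 × 0.2105 = 23.16 ms.

23 ms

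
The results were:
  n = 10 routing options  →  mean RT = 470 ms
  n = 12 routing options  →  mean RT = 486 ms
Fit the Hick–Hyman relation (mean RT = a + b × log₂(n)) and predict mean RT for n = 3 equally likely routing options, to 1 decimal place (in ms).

364.3 ms

With log₂ n on the abscissa the relation is linear; from the two conditions:
  b = (486 − 470) / (log₂ 12 − log₂ 10) = 16 / (3.5850 − 3.3219) = 60.829 ms/bit
  a = 470 − 60.829 × 3.3219 = 267.932 ms
Then RT(3) = 267.932 + 60.829 × log₂ 3 = 267.932 + 60.829 × 1.5850 ≈ 364.343 ms.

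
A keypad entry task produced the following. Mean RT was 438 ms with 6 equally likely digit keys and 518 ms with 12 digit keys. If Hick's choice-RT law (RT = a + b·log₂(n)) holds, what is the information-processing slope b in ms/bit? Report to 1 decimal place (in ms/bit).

The slope on a log₂ axis is (518 − 438) / (3.5850 − 2.5850) = 80.000 ms/bit.

80.0 ms/bit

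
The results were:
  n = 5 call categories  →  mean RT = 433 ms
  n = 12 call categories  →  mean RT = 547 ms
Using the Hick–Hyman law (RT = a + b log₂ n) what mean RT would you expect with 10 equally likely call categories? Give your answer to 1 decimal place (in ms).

RT is linear in log₂ n, so two points fix the line:
  b = (547 − 433) / (log₂ 12 − log₂ 5) = 114 / (3.5850 − 2.3219) = 90.259 ms/bit
  a = 433 − 90.259 × 2.3219 = 223.426 ms
Then RT(10) = 223.426 + 90.259 × log₂ 10 = 223.426 + 90.259 × 3.3219 ≈ 523.259 ms.

523.3 ms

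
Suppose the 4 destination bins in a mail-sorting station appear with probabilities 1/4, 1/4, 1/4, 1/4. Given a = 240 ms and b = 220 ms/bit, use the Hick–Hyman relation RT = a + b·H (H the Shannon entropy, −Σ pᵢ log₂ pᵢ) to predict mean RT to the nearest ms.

Each term −pᵢ log₂ pᵢ: 0.25·2 + 0.25·2 + 0.25·2 + 0.25·2; summed, H = 2.000 bits.
Mean RT = a + bH = 240 + 220·2.000 = 680.00 ms.

680 ms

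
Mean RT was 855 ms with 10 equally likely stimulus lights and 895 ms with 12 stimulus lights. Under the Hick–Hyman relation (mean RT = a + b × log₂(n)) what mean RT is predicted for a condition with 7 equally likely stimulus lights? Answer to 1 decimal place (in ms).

RT is linear in log₂ n, so two points fix the line:
  b = (895 − 855) / (log₂ 12 − log₂ 10) = 40 / (3.5850 − 3.3219) = 152.071 ms/bit
  a = 855 − 152.071 × 3.3219 = 349.830 ms
Then RT(7) = 349.830 + 152.071 × log₂ 7 = 349.830 + 152.071 × 2.8074 ≈ 776.748 ms.

776.7 ms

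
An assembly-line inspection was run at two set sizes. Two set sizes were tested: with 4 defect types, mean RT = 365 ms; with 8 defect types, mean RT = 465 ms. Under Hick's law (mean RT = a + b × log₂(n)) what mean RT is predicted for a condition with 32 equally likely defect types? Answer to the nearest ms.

Solve the two-equation system in a and b:
  b = (465 − 365) / (log₂ 8 − log₂ 4) = 100 / (3 − 2) = 100 ms/bit
  a = 365 − 100 × 2 = 165 ms
Then RT(32) = 165 + 100 × log₂ 32 = 165 + 100 × 5 ≈ 665.000 ms.

665 ms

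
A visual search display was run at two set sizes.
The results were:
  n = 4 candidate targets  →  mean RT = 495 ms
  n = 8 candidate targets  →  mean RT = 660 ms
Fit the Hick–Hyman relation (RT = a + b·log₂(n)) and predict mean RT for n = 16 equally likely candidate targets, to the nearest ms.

825 ms

RT is linear in log₂ n, so two points fix the line:
  b = (660 − 495) / (log₂ 8 − log₂ 4) = 165 / (3 − 2) = 165 ms/bit
  a = 495 − 165 × 2 = 165 ms
Then RT(16) = 165 + 165 × log₂ 16 = 165 + 165 × 4 ≈ 825.000 ms.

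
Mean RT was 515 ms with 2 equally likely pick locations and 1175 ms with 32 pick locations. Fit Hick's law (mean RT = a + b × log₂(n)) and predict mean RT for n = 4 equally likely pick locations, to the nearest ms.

680 ms

Fit slope and intercept:
  b = (1175 − 515) / (log₂ 32 − log₂ 2) = 660 / (5 − 1) = 165 ms/bit
  a = 515 − 165 × 1 = 350 ms
Then RT(4) = 350 + 165 × log₂ 4 = 350 + 165 × 2 ≈ 680.000 ms.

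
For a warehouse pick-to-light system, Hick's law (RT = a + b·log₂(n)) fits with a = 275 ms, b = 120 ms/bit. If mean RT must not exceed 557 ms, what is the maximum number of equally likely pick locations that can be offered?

Information budget: (557 − 275)/120 = 2.3500 bits, so n ≤ 2^2.3500 = 5.098 → at most 5.

5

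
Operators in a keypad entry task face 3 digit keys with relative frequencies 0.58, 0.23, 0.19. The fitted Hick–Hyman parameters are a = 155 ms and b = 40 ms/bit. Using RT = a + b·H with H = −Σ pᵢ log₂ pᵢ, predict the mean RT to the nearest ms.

211 ms

H = 0.58·log₂(1/0.58) + 0.23·log₂(1/0.23) + 0.19·log₂(1/0.19) = 1.3987 bits.
RT = 155 + 40 × 1.3987 = 210.95 ms.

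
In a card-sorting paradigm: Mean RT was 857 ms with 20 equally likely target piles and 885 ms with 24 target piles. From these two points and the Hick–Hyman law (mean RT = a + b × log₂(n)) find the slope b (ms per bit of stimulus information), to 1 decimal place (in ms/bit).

b = (RT₂ − RT₁)/(log₂ n₂ − log₂ n₁) = (885 − 857)/(4.5850 − 4.3219) = 106.450 ms/bit.

106.4 ms/bit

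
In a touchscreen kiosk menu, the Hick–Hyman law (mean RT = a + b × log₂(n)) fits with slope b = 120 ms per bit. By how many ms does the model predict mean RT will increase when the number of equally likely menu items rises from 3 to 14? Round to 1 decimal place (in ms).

Only the slope matters, since a is common to both: ΔRT = b·log₂(n₂/n₁).
log₂(14) − log₂(3) = 3.8074 − 1.5850 = 2.2224.
ΔRT = 120 × 2.2224 = 266.687 ms.

266.7 ms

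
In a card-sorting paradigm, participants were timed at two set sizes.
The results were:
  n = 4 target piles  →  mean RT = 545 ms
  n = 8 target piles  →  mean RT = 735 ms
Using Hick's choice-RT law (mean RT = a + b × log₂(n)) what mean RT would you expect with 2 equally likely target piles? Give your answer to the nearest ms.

Fit slope and intercept:
  b = (735 − 545) / (log₂ 8 − log₂ 4) = 190 / (3 − 2) = 190 ms/bit
  a = 545 − 190 × 2 = 165 ms
Then RT(2) = 165 + 190 × log₂ 2 = 165 + 190 × 1 ≈ 355.000 ms.

355 ms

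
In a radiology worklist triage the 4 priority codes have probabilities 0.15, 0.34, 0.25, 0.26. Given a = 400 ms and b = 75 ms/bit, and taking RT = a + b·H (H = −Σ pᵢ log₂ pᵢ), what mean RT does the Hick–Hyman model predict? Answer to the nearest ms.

Entropy contributions −pᵢ log₂ pᵢ: 0.4105, 0.5292, 0.5000, 0.5053; sum H = 1.9450 bits.
RT = a + bH = 400 + 75·1.9450 = 545.88 ms.

546 ms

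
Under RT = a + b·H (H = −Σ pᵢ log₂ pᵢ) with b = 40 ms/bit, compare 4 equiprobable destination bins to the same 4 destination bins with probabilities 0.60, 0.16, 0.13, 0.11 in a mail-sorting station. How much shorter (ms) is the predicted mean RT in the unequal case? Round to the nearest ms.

16 ms

Equiprobable entropy H₀ = log₂ 4 = 2.0000 bits.
Skewed entropy H = −Σ pᵢ log₂ pᵢ = 1.5981 bits.
ΔRT = b·(H₀ − H) = 40 × 0.4019 = 16.07 ms.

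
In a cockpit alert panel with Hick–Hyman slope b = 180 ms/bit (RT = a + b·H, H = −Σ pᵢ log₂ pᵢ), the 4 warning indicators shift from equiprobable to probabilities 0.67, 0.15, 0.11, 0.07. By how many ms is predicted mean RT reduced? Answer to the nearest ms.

The RT saving is b·ΔH. Equiprobable H₀ = log₂(4) = 2.0000 bits; with the given probabilities H = 1.4165 bits.
b·(H₀ − H) = 180 × (2.0000 − 1.4165) = 105.03 ms.

105 ms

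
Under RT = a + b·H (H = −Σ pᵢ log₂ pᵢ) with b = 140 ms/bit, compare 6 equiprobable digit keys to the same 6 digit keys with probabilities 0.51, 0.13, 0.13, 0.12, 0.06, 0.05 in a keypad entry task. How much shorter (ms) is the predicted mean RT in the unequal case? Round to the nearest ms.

The RT saving is b·ΔH. Equiprobable H₀ = log₂(6) = 2.5850 bits; with the given probabilities H = 2.0874 bits.
b·(H₀ − H) = 140 × (2.5850 − 2.0874) = 69.66 ms.

70 ms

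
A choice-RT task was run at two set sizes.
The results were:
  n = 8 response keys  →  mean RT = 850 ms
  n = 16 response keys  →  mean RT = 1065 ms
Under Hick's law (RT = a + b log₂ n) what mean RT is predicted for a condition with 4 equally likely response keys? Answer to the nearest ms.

With log₂ n on the abscissa the relation is linear; from the two conditions:
  b = (1065 − 850) / (log₂ 16 − log₂ 8) = 215 / (4 − 3) = 215 ms/bit
  a = 850 − 215 × 3 = 205 ms
Then RT(4) = 205 + 215 × log₂ 4 = 205 + 215 × 2 ≈ 635.000 ms.

635 ms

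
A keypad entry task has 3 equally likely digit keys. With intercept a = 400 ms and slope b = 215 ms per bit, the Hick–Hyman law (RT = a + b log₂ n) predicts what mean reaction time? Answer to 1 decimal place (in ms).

740.8 ms

log₂(3) = 1.5850 bits, so RT = 400 + 215 × 1.5850 ≈ 740.767 ms.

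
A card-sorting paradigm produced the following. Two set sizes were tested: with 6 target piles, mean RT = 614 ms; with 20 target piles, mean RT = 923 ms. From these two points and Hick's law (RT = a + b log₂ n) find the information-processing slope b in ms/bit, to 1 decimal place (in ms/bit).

177.9 ms/bit

b = (RT₂ − RT₁)/(log₂ n₂ − log₂ n₁) = (923 − 614)/(4.3219 − 2.5850) = 177.896 ms/bit.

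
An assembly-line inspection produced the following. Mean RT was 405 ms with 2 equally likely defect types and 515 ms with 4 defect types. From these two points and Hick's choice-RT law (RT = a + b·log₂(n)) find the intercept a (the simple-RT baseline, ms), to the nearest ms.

Slope: b = (515 − 405) / (log₂ 4 − log₂ 2) = 110/1.0000 = 110 ms/bit.
a = RT₁ − b·log₂ n₁ = 405 − 110 × 1 = 295.000 ms.

295 ms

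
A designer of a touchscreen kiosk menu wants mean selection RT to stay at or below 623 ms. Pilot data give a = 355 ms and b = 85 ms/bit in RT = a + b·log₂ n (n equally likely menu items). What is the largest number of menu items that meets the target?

8

Set 355 + 85·log₂ n ≤ 623 → log₂ n ≤ (623 − 355)/85 = 3.1529.
So n ≤ 2^3.1529 = 8.895; the largest integer n is 8.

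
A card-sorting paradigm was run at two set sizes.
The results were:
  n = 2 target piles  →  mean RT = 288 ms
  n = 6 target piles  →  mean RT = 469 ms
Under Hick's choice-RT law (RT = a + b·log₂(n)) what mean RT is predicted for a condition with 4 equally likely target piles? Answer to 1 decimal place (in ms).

402.2 ms

With log₂ n on the abscissa the relation is linear; from the two conditions:
  b = (469 − 288) / (log₂ 6 − log₂ 2) = 181 / (2.5850 − 1) = 114.198 ms/bit
  a = 288 − 114.198 × 1 = 173.802 ms
Then RT(4) = 173.802 + 114.198 × log₂ 4 = 173.802 + 114.198 × 2 ≈ 402.198 ms.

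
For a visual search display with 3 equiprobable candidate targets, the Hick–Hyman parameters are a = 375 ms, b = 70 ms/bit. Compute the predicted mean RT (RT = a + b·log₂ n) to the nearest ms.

486 ms

log₂(3) = 1.5850 bits, so RT = 375 + 70 × 1.5850 ≈ 485.947 ms.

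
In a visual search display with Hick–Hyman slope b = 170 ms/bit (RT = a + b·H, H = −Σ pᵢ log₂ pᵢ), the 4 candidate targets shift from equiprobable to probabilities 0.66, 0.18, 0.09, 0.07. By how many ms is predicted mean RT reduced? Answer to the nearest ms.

The RT saving is b·ΔH. Equiprobable H₀ = log₂(4) = 2.0000 bits; with the given probabilities H = 1.4222 bits.
b·(H₀ − H) = 170 × (2.0000 − 1.4222) = 98.23 ms.

98 ms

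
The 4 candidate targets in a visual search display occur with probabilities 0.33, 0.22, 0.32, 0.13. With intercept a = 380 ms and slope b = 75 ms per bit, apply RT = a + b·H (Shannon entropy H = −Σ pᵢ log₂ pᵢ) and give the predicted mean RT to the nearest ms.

524 ms

Entropy contributions −pᵢ log₂ pᵢ: 0.5278, 0.4806, 0.5260, 0.3826; sum H = 1.9171 bits.
RT = a + bH = 380 + 75·1.9171 = 523.78 ms.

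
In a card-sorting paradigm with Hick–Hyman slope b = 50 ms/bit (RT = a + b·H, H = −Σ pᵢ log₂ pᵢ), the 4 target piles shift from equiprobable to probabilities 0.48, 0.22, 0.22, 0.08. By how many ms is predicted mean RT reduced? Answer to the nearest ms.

12 ms

The RT saving is b·ΔH. Equiprobable H₀ = log₂(4) = 2.0000 bits; with the given probabilities H = 1.7609 bits.
b·(H₀ − H) = 50 × (2.0000 − 1.7609) = 11.95 ms.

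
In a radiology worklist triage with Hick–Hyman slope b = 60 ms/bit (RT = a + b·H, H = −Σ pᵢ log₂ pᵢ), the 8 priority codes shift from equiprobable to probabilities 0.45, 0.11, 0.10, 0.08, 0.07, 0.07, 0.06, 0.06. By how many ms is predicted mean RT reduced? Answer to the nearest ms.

29 ms

The RT saving is b·ΔH. Equiprobable H₀ = log₂(8) = 3.0000 bits; with the given probabilities H = 2.5166 bits.
b·(H₀ − H) = 60 × (3.0000 − 2.5166) = 29.01 ms.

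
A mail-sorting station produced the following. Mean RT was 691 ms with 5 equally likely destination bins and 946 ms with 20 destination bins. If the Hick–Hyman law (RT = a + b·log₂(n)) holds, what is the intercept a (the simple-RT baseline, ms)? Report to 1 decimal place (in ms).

The slope on a log₂ axis is (946 − 691) / (4.3219 − 2.3219) = 127.500 ms/bit.
Intercept: a = 691 − 127.500·log₂(5) = 394.954 ms.

395.0 ms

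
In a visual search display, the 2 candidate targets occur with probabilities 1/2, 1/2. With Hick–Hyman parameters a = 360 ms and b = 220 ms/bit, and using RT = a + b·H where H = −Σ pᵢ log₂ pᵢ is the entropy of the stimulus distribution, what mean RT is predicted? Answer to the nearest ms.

Each term −pᵢ log₂ pᵢ: 0.5·1 + 0.5·1; summed, H = 1.000 bits.
Mean RT = a + bH = 360 + 220·1.000 = 580.00 ms.

580 ms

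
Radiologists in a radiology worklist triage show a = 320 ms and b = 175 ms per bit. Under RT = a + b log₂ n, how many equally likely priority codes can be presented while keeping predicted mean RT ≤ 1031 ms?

Set 320 + 175·log₂ n ≤ 1031 → log₂ n ≤ (1031 − 320)/175 = 4.0629.
So n ≤ 2^4.0629 = 16.713; the largest integer n is 16.

16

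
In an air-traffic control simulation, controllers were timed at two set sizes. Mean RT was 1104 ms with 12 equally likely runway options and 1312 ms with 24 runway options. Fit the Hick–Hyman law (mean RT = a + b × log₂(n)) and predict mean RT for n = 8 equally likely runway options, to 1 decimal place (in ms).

982.3 ms

RT is linear in log₂ n, so two points fix the line:
  b = (1312 − 1104) / (log₂ 24 − log₂ 12) = 208 / (4.5850 − 3.5850) = 208.000 ms/bit
  a = 1104 − 208.000 × 3.5850 = 358.328 ms
Then RT(8) = 358.328 + 208.000 × log₂ 8 = 358.328 + 208.000 × 3 ≈ 982.328 ms.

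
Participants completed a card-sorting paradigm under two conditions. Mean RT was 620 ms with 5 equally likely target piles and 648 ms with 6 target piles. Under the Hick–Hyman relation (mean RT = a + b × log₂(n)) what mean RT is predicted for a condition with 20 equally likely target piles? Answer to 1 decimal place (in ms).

Solve the two-equation system in a and b:
  b = (648 − 620) / (log₂ 6 − log₂ 5) = 28 / (2.5850 − 2.3219) = 106.450 ms/bit
  a = 620 − 106.450 × 2.3219 = 372.831 ms
Then RT(20) = 372.831 + 106.450 × log₂ 20 = 372.831 + 106.450 × 4.3219 ≈ 832.900 ms.

832.9 ms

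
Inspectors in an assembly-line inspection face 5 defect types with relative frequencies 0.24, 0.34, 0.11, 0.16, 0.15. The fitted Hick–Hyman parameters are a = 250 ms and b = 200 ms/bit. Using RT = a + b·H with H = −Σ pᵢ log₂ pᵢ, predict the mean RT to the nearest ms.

691 ms

H = 0.24·log₂(1/0.24) + 0.34·log₂(1/0.34) + 0.11·log₂(1/0.11) + 0.16·log₂(1/0.16) + 0.15·log₂(1/0.15) = 2.2072 bits.
RT = 250 + 200 × 2.2072 = 691.43 ms.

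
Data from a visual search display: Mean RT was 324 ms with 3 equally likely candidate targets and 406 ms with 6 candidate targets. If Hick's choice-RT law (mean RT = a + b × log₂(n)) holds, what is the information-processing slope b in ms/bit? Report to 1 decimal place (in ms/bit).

Slope: b = (406 − 324) / (log₂ 6 − log₂ 3) = 82/1.0000 = 82.000 ms/bit.

82.0 ms/bit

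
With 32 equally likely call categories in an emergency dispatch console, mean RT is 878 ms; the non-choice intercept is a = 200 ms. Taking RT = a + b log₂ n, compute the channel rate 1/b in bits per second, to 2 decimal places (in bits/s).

b = (878 − 200)/log₂ 32 = 678/5 = 135.600 ms per bit = 0.13560 s/bit; the reciprocal is 7.375 bits/s.

7.37 bits/s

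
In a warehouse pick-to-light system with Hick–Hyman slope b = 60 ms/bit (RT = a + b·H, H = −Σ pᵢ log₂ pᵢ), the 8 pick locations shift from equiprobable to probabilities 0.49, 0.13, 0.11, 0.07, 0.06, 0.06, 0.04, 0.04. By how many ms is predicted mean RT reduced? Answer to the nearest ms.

38 ms

Equiprobable entropy H₀ = log₂ 8 = 3.0000 bits.
Skewed entropy H = −Σ pᵢ log₂ pᵢ = 2.3643 bits.
ΔRT = b·(H₀ − H) = 60 × 0.6357 = 38.14 ms.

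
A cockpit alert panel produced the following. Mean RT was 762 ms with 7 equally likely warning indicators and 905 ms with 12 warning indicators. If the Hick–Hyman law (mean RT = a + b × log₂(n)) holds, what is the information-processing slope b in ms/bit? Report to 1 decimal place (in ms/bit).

183.9 ms/bit

b = (RT₂ − RT₁)/(log₂ n₂ − log₂ n₁) = (905 − 762)/(3.5850 − 2.8074) = 183.897 ms/bit.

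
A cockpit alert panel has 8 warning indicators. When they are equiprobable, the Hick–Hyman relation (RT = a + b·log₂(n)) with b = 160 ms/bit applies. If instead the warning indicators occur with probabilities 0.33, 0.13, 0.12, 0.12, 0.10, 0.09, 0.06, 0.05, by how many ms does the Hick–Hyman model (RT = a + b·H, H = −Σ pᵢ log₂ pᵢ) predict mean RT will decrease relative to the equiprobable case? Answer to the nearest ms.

Equiprobable entropy H₀ = log₂ 8 = 3.0000 bits.
Skewed entropy H = −Σ pᵢ log₂ pᵢ = 2.7491 bits.
ΔRT = b·(H₀ − H) = 160 × 0.2509 = 40.15 ms.

40 ms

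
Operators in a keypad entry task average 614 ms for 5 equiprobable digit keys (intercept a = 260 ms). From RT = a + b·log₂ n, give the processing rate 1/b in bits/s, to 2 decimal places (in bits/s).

6.56 bits/s

Choice component = 614 − 260 = 354 ms over log₂(5) = 2.3219 bits.
b = 354 / 2.3219 = 152.460 ms/bit, so 1/b = 6.559 bits/s.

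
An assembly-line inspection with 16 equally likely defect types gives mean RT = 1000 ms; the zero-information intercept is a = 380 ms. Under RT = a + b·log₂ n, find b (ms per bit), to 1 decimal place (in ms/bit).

16 alternatives carry log₂ 16 = 4 bits; the choice cost is 1000 − 380 = 620 ms, so b = 620/4 = 155.000 ms/bit.

155.0 ms/bit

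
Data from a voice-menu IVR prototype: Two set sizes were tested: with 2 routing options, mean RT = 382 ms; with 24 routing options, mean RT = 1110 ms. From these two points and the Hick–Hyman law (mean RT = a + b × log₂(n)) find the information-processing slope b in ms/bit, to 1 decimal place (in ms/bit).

The slope on a log₂ axis is (1110 − 382) / (4.5850 − 1) = 203.070 ms/bit.

203.1 ms/bit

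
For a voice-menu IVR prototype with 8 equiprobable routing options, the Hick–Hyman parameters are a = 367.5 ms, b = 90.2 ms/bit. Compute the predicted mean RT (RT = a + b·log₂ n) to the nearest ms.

638 ms

log₂(8) = 3 bits, so RT = 367.5 + 90.2 × 3 ≈ 638.100 ms.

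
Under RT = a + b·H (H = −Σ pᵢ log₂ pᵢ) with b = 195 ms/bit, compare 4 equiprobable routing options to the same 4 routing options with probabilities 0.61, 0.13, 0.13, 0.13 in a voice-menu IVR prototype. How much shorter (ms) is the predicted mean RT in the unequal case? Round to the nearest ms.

81 ms

Equiprobable entropy H₀ = log₂ 4 = 2.0000 bits.
Skewed entropy H = −Σ pᵢ log₂ pᵢ = 1.5829 bits.
ΔRT = b·(H₀ − H) = 195 × 0.4171 = 81.33 ms.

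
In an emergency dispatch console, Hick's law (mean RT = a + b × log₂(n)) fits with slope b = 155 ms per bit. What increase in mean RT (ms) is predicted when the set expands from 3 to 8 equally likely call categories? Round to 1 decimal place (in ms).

Only the slope matters, since a is common to both: ΔRT = b·log₂(n₂/n₁).
log₂(8) − log₂(3) = 3 − 1.5850 = 1.4150.
ΔRT = 155 × 1.4150 = 219.331 ms.

219.3 ms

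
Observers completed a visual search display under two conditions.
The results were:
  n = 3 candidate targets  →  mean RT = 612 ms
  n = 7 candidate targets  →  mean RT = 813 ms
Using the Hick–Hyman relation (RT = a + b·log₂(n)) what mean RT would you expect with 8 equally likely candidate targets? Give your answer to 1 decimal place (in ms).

844.7 ms

With log₂ n on the abscissa the relation is linear; from the two conditions:
  b = (813 − 612) / (log₂ 7 − log₂ 3) = 201 / (2.8074 − 1.5850) = 164.432 ms/bit
  a = 612 − 164.432 × 1.5850 = 351.382 ms
Then RT(8) = 351.382 + 164.432 × log₂ 8 = 351.382 + 164.432 × 3 ≈ 844.677 ms.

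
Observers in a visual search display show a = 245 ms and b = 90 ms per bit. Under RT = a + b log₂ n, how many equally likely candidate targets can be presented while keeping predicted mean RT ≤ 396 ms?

Set 245 + 90·log₂ n ≤ 396 → log₂ n ≤ (396 − 245)/90 = 1.6778.
So n ≤ 2^1.6778 = 3.199; the largest integer n is 3.

3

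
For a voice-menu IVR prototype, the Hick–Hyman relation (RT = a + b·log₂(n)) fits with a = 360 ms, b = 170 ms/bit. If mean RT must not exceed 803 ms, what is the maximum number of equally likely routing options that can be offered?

Set 360 + 170·log₂ n ≤ 803 → log₂ n ≤ (803 − 360)/170 = 2.6059.
So n ≤ 2^2.6059 = 6.088; the largest integer n is 6.

6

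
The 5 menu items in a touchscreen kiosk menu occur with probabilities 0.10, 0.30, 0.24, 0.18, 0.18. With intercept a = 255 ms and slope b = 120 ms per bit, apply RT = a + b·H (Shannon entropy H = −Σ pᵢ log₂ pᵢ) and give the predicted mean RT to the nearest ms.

524 ms

H = 0.10·log₂(1/0.10) + 0.30·log₂(1/0.30) + 0.24·log₂(1/0.24) + 0.18·log₂(1/0.18) + 0.18·log₂(1/0.18) = 2.2380 bits.
RT = 255 + 120 × 2.2380 = 523.56 ms.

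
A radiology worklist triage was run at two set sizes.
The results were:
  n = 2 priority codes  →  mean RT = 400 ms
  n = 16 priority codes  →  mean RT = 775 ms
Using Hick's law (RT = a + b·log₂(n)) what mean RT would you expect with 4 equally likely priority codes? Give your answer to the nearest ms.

525 ms

RT is linear in log₂ n, so two points fix the line:
  b = (775 − 400) / (log₂ 16 − log₂ 2) = 375 / (4 − 1) = 125 ms/bit
  a = 400 − 125 × 1 = 275 ms
Then RT(4) = 275 + 125 × log₂ 4 = 275 + 125 × 2 ≈ 525.000 ms.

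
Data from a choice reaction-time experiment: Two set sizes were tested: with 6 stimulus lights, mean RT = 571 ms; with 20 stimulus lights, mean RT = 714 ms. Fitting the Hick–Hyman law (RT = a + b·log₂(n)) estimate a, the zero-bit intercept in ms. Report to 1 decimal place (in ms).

358.2 ms

b = (RT₂ − RT₁)/(log₂ n₂ − log₂ n₁) = (714 − 571)/(4.3219 − 2.5850) = 82.327 ms/bit.
Intercept: a = 571 − 82.327·log₂(6) = 358.187 ms.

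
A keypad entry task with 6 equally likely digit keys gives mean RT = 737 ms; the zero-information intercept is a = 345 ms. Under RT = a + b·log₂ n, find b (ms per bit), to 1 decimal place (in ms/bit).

6 alternatives carry log₂ 6 = 2.5850 bits; the choice cost is 737 − 345 = 392 ms, so b = 392/2.5850 = 151.646 ms/bit.

151.6 ms/bit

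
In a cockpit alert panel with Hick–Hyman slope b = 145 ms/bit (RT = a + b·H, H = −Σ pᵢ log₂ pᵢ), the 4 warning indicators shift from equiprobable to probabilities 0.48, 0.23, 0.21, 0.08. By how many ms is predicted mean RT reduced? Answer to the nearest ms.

35 ms

Equiprobable entropy H₀ = log₂ 4 = 2.0000 bits.
Skewed entropy H = −Σ pᵢ log₂ pᵢ = 1.7603 bits.
ΔRT = b·(H₀ − H) = 145 × 0.2397 = 34.76 ms.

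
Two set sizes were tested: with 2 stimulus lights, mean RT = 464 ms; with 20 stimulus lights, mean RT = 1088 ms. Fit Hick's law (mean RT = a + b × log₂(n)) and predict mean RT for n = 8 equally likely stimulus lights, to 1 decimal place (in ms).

Solve the two-equation system in a and b:
  b = (1088 − 464) / (log₂ 20 − log₂ 2) = 624 / (4.3219 − 1) = 187.843 ms/bit
  a = 464 − 187.843 × 1 = 276.157 ms
Then RT(8) = 276.157 + 187.843 × log₂ 8 = 276.157 + 187.843 × 3 ≈ 839.685 ms.

839.7 ms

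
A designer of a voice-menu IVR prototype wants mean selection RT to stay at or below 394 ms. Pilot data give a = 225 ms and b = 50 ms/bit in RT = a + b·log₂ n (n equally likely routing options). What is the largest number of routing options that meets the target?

10

50·log₂ n ≤ 394 − 225 = 169, giving log₂ n ≤ 3.3800 and n ≤ 10.411. The largest whole number is 10.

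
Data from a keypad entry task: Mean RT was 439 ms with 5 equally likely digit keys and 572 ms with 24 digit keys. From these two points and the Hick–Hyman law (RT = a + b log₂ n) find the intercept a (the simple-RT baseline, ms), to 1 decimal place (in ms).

302.5 ms

The slope on a log₂ axis is (572 − 439) / (4.5850 − 2.3219) = 58.771 ms/bit.
a = RT₁ − b·log₂ n₁ = 439 − 58.771 × 2.3219 = 302.539 ms.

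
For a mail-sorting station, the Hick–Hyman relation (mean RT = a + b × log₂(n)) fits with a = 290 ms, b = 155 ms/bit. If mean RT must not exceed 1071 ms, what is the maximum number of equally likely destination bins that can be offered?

32

Information budget: (1071 − 290)/155 = 5.0387 bits, so n ≤ 2^5.0387 = 32.870 → at most 32.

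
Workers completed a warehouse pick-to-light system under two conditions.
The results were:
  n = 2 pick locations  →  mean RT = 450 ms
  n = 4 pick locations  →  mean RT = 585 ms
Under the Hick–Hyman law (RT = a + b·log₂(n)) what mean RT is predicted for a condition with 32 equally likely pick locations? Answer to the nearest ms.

Solve the two-equation system in a and b:
  b = (585 − 450) / (log₂ 4 − log₂ 2) = 135 / (2 − 1) = 135 ms/bit
  a = 450 − 135 × 1 = 315 ms
Then RT(32) = 315 + 135 × log₂ 32 = 315 + 135 × 5 ≈ 990.000 ms.

990 ms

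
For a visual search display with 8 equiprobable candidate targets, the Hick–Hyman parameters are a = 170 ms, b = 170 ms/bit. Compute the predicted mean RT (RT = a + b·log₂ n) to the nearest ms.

680 ms

log₂(8) = 3 bits, so RT = 170 + 170 × 3 ≈ 680.000 ms.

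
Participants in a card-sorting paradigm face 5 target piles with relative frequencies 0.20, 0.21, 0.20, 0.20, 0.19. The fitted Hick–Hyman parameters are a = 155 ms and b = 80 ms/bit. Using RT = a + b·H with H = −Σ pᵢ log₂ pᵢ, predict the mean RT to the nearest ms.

341 ms

H = 0.20·log₂(1/0.20) + 0.21·log₂(1/0.21) + 0.20·log₂(1/0.20) + 0.20·log₂(1/0.20) + 0.19·log₂(1/0.19) = 2.3212 bits.
RT = 155 + 80 × 2.3212 = 340.70 ms.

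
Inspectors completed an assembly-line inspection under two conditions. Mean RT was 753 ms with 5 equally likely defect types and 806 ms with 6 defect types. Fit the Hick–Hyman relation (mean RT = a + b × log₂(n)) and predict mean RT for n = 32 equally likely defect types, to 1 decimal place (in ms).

Solve the two-equation system in a and b:
  b = (806 − 753) / (log₂ 6 − log₂ 5) = 53 / (2.5850 − 2.3219) = 201.495 ms/bit
  a = 753 − 201.495 × 2.3219 = 285.144 ms
Then RT(32) = 285.144 + 201.495 × log₂ 32 = 285.144 + 201.495 × 5 ≈ 1292.617 ms.

1292.6 ms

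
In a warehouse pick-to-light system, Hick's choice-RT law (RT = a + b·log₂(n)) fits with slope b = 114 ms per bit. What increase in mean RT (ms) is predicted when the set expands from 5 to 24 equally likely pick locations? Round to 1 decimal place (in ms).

258.0 ms

ΔRT = (a + b log₂ n₂) − (a + b log₂ n₁) = b·(log₂ n₂ − log₂ n₁).
log₂(24) − log₂(5) = 4.5850 − 2.3219 = 2.2630.
ΔRT = 114 × 2.2630 = 257.986 ms.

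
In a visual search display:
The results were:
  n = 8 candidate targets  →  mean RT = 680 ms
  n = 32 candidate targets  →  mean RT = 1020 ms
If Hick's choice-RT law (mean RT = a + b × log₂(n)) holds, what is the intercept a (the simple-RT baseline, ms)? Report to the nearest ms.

170 ms

Slope: b = (1020 − 680) / (log₂ 32 − log₂ 8) = 340/2.0000 = 170 ms/bit.
Intercept: a = 680 − 170·log₂(8) = 170.000 ms.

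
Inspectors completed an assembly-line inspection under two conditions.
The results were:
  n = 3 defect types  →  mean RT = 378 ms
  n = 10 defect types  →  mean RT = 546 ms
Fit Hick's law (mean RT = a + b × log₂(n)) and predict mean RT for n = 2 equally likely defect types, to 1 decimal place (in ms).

RT is linear in log₂ n, so two points fix the line:
  b = (546 − 378) / (log₂ 10 − log₂ 3) = 168 / (3.3219 − 1.5850) = 96.720 ms/bit
  a = 378 − 96.720 × 1.5850 = 224.702 ms
Then RT(2) = 224.702 + 96.720 × log₂ 2 = 224.702 + 96.720 × 1 ≈ 321.422 ms.

321.4 ms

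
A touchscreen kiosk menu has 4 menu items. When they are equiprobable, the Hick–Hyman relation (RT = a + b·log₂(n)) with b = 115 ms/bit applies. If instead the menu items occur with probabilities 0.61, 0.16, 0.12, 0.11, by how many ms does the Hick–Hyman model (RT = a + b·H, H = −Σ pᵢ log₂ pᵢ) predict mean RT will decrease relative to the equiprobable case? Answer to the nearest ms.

49 ms

The RT saving is b·ΔH. Equiprobable H₀ = log₂(4) = 2.0000 bits; with the given probabilities H = 1.5754 bits.
b·(H₀ − H) = 115 × (2.0000 − 1.5754) = 48.83 ms.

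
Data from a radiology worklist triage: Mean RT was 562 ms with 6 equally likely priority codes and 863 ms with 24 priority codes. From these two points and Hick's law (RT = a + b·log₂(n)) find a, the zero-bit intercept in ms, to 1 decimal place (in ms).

173.0 ms

Slope: b = (863 − 562) / (log₂ 24 − log₂ 6) = 301/2.0000 = 150.500 ms/bit.
Intercept: a = 562 − 150.500·log₂(6) = 172.963 ms.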